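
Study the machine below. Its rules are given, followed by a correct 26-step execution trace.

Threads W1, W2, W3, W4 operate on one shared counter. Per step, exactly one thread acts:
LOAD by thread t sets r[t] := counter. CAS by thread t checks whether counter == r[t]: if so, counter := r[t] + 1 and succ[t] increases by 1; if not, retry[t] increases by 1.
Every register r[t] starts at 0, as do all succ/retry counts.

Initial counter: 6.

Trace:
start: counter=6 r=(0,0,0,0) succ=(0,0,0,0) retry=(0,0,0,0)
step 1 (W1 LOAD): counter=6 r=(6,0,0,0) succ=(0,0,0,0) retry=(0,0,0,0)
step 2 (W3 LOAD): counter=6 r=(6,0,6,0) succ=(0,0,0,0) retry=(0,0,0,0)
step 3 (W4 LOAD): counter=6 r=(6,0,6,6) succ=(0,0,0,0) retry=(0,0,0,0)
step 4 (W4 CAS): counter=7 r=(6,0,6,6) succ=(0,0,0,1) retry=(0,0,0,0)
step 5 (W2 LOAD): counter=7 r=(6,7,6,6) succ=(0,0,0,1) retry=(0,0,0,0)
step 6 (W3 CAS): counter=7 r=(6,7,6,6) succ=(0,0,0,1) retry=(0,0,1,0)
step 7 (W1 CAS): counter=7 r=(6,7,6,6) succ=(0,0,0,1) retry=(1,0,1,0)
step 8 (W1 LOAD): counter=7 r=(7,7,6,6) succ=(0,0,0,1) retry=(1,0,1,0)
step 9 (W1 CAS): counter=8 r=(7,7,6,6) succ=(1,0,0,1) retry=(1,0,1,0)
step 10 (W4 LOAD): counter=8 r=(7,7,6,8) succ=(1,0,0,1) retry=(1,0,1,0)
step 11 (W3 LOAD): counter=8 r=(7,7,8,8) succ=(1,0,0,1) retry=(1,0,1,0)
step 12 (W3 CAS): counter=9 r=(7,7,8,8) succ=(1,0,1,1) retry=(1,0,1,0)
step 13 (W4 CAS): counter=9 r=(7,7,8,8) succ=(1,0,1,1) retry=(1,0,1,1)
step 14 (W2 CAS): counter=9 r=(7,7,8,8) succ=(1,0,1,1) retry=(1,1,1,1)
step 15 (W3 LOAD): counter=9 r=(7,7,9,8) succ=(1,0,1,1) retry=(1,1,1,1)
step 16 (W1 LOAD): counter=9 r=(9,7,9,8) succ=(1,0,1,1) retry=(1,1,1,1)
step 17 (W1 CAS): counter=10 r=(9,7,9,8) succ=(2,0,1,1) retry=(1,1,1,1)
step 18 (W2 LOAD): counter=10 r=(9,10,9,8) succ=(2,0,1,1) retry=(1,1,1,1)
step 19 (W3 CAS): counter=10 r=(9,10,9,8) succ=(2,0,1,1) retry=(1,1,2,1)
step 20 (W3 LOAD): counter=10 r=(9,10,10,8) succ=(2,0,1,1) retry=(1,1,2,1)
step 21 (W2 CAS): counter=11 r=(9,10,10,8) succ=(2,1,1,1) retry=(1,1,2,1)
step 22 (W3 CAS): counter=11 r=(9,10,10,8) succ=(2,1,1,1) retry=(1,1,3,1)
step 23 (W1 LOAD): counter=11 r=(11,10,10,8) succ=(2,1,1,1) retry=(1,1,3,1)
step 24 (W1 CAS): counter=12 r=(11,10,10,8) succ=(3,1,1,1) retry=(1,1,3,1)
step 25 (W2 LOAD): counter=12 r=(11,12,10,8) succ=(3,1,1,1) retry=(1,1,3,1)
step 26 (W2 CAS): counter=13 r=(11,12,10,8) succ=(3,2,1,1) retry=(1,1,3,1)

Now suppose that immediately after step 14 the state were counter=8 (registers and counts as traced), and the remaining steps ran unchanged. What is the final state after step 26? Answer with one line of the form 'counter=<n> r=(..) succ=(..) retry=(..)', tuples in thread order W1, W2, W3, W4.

counter=12 r=(10,11,9,8) succ=(3,2,1,1) retry=(1,1,3,1)

state after step 14 := counter=8 r=(7,7,8,8) succ=(1,0,1,1) retry=(1,1,1,1)
step 15 (W3 LOAD): counter=8 r=(7,7,8,8) succ=(1,0,1,1) retry=(1,1,1,1)
step 16 (W1 LOAD): counter=8 r=(8,7,8,8) succ=(1,0,1,1) retry=(1,1,1,1)
step 17 (W1 CAS): counter=9 r=(8,7,8,8) succ=(2,0,1,1) retry=(1,1,1,1)
step 18 (W2 LOAD): counter=9 r=(8,9,8,8) succ=(2,0,1,1) retry=(1,1,1,1)
step 19 (W3 CAS): counter=9 r=(8,9,8,8) succ=(2,0,1,1) retry=(1,1,2,1)
step 20 (W3 LOAD): counter=9 r=(8,9,9,8) succ=(2,0,1,1) retry=(1,1,2,1)
step 21 (W2 CAS): counter=10 r=(8,9,9,8) succ=(2,1,1,1) retry=(1,1,2,1)
step 22 (W3 CAS): counter=10 r=(8,9,9,8) succ=(2,1,1,1) retry=(1,1,3,1)
step 23 (W1 LOAD): counter=10 r=(10,9,9,8) succ=(2,1,1,1) retry=(1,1,3,1)
step 24 (W1 CAS): counter=11 r=(10,9,9,8) succ=(3,1,1,1) retry=(1,1,3,1)
step 25 (W2 LOAD): counter=11 r=(10,11,9,8) succ=(3,1,1,1) retry=(1,1,3,1)
step 26 (W2 CAS): counter=12 r=(10,11,9,8) succ=(3,2,1,1) retry=(1,1,3,1)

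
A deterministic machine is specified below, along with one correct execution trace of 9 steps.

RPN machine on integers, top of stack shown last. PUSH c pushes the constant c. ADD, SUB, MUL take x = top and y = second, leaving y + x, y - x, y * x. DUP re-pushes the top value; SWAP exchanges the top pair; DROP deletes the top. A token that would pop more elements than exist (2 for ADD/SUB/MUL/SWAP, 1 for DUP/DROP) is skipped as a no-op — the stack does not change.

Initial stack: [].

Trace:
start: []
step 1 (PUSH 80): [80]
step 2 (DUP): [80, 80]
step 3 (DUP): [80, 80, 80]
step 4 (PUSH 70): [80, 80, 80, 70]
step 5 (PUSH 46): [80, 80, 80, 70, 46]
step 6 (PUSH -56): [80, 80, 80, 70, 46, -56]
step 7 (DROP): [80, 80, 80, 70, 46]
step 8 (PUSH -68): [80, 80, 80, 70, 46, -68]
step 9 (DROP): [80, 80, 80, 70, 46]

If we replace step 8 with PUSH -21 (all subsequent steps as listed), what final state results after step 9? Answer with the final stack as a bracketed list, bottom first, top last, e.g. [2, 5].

(re-executing from step 8 with the substitution; state before step 8: [80, 80, 80, 70, 46])
step 8 (PUSH -21): [80, 80, 80, 70, 46, -21]
step 9 (DROP): [80, 80, 80, 70, 46]

[80, 80, 80, 70, 46]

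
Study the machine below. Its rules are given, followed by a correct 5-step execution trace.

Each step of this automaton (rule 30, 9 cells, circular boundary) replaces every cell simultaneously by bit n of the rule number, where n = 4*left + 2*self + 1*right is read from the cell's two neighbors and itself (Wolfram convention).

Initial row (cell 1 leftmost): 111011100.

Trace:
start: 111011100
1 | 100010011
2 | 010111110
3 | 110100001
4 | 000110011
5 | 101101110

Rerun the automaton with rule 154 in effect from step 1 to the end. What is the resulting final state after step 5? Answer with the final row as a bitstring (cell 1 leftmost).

110111100

(re-executing steps 1..5 under rule 154; state before step 1: 111011100)
1 | 110011011
2 | 101110011
3 | 001101111
4 | 111001110
5 | 110111100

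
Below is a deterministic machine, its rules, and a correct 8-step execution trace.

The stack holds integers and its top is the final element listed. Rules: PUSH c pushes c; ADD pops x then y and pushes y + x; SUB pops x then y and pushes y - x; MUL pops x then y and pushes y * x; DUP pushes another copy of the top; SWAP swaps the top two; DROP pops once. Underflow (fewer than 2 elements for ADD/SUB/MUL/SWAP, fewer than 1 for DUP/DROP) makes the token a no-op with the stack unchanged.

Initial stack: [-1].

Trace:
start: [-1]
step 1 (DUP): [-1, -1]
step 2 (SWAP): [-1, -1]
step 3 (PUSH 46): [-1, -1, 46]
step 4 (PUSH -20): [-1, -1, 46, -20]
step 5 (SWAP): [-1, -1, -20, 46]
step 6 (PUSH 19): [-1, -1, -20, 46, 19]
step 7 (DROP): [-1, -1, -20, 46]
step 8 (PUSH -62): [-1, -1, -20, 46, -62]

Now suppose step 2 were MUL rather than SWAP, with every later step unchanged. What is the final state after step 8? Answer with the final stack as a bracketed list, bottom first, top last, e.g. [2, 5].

(re-executing from step 2 with the substitution; state before step 2: [-1, -1])
step 2 (MUL): [1]
step 3 (PUSH 46): [1, 46]
step 4 (PUSH -20): [1, 46, -20]
step 5 (SWAP): [1, -20, 46]
step 6 (PUSH 19): [1, -20, 46, 19]
step 7 (DROP): [1, -20, 46]
step 8 (PUSH -62): [1, -20, 46, -62]

[1, -20, 46, -62]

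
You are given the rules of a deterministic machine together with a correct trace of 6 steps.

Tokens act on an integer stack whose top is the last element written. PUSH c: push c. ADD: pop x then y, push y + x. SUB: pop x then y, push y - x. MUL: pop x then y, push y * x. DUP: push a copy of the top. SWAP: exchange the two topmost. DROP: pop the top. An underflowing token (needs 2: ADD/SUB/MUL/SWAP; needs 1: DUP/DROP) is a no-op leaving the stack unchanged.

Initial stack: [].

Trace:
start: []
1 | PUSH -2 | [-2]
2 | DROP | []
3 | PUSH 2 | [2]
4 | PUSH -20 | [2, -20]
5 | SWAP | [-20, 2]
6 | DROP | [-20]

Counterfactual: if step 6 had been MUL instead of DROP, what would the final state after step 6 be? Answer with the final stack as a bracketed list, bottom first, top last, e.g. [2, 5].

(re-executing from step 6 with the substitution; state before step 6: [-20, 2])
6 | MUL | [-40]

[-40]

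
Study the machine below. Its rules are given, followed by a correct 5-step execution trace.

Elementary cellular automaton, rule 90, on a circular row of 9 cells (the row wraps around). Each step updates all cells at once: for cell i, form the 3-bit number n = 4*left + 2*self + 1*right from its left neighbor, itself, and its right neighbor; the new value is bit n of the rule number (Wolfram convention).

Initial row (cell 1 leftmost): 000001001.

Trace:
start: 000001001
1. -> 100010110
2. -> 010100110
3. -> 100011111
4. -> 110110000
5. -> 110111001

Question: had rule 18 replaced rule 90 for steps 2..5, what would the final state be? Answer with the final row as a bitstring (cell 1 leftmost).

(re-executing steps 2..5 under rule 18; state before step 2: 100010110)
2. -> 010100000
3. -> 100010000
4. -> 010101001
5. -> 000000110

000000110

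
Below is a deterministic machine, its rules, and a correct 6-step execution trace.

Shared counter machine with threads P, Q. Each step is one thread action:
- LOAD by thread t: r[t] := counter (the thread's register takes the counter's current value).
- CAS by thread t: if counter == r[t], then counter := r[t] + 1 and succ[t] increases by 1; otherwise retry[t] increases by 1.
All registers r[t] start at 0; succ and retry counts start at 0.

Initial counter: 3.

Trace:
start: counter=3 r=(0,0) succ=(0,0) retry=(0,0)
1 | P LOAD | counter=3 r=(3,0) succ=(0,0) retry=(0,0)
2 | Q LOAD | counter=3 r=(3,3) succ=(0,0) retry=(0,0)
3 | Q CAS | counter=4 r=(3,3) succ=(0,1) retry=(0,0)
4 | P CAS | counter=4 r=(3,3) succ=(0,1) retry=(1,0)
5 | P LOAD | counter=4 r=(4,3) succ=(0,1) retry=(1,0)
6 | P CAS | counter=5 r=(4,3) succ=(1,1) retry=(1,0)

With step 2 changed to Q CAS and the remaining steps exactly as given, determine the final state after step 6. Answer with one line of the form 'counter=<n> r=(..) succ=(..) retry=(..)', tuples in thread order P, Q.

(re-executing from step 2 with the substitution; state before step 2: counter=3 r=(3,0) succ=(0,0) retry=(0,0))
2 | Q CAS | counter=3 r=(3,0) succ=(0,0) retry=(0,1)
3 | Q CAS | counter=3 r=(3,0) succ=(0,0) retry=(0,2)
4 | P CAS | counter=4 r=(3,0) succ=(1,0) retry=(0,2)
5 | P LOAD | counter=4 r=(4,0) succ=(1,0) retry=(0,2)
6 | P CAS | counter=5 r=(4,0) succ=(2,0) retry=(0,2)

counter=5 r=(4,0) succ=(2,0) retry=(0,2)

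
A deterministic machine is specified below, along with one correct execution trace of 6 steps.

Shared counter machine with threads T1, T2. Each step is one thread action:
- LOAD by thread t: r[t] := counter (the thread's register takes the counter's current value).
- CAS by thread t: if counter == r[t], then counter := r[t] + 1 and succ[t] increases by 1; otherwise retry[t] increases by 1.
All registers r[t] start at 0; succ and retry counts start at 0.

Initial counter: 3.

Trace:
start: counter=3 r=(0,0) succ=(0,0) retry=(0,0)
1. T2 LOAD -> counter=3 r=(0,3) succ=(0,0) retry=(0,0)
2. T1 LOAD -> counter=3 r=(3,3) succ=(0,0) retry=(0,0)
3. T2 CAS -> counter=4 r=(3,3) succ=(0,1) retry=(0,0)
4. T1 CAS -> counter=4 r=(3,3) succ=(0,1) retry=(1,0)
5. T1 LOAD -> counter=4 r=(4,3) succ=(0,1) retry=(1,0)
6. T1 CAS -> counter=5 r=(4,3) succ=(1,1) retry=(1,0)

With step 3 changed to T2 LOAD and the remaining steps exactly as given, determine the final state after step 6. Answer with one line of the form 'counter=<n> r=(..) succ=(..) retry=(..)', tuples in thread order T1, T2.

counter=5 r=(4,3) succ=(2,0) retry=(0,0)

(re-executing from step 3 with the substitution; state before step 3: counter=3 r=(3,3) succ=(0,0) retry=(0,0))
3. T2 LOAD -> counter=3 r=(3,3) succ=(0,0) retry=(0,0)
4. T1 CAS -> counter=4 r=(3,3) succ=(1,0) retry=(0,0)
5. T1 LOAD -> counter=4 r=(4,3) succ=(1,0) retry=(0,0)
6. T1 CAS -> counter=5 r=(4,3) succ=(2,0) retry=(0,0)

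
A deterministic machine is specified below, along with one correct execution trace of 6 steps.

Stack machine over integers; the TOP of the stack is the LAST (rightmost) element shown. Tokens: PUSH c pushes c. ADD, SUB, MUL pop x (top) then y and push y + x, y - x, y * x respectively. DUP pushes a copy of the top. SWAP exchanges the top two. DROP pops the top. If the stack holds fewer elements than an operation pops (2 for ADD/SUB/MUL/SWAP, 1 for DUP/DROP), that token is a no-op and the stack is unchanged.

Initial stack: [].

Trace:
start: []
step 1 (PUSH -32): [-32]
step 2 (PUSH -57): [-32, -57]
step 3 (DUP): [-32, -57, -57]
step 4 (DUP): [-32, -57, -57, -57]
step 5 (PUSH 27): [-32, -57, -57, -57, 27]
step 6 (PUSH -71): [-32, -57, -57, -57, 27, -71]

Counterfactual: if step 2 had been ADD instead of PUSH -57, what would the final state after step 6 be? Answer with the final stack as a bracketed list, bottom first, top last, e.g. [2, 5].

(re-executing from step 2 with the substitution; state before step 2: [-32])
step 2 (ADD): [-32]
step 3 (DUP): [-32, -32]
step 4 (DUP): [-32, -32, -32]
step 5 (PUSH 27): [-32, -32, -32, 27]
step 6 (PUSH -71): [-32, -32, -32, 27, -71]

[-32, -32, -32, 27, -71]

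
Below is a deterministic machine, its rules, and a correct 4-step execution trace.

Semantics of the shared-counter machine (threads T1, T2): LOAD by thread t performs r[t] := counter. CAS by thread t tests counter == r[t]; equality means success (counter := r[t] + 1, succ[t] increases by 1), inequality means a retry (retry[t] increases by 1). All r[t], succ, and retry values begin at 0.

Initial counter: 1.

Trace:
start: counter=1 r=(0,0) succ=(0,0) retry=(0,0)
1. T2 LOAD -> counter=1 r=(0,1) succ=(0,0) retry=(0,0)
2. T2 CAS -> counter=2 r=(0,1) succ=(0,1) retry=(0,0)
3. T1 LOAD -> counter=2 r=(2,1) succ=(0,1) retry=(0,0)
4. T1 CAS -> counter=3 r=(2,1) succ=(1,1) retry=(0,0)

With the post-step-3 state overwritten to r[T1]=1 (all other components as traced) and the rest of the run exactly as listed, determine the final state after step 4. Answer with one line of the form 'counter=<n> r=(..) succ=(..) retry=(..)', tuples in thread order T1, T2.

counter=2 r=(1,1) succ=(0,1) retry=(1,0)

state after step 3 := counter=2 r=(1,1) succ=(0,1) retry=(0,0)
4. T1 CAS -> counter=2 r=(1,1) succ=(0,1) retry=(1,0)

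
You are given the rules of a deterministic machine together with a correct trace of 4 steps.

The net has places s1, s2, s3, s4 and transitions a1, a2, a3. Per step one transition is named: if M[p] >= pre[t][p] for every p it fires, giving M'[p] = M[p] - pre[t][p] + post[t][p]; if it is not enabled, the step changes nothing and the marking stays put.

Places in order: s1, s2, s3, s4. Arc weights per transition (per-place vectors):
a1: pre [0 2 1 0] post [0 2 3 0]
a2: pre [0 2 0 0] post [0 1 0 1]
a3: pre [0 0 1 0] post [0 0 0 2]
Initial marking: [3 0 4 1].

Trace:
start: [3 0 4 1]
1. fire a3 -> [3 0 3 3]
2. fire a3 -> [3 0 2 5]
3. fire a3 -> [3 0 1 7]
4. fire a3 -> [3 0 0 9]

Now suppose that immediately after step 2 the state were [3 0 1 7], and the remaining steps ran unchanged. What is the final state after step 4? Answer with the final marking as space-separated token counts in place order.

state after step 2 := [3 0 1 7]
3. fire a3 -> [3 0 0 9]
4. fire a3 -> [3 0 0 9]

3 0 0 9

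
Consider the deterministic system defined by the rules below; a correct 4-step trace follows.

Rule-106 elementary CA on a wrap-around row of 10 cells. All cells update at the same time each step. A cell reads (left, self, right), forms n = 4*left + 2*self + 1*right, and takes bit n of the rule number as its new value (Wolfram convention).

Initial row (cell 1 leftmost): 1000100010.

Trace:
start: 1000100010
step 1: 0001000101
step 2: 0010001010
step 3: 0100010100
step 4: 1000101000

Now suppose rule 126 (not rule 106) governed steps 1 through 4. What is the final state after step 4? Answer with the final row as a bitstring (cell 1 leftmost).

1111011111

(re-executing steps 1..4 under rule 126; state before step 1: 1000100010)
step 1: 1101110111
step 2: 0111011100
step 3: 1101110110
step 4: 1111011111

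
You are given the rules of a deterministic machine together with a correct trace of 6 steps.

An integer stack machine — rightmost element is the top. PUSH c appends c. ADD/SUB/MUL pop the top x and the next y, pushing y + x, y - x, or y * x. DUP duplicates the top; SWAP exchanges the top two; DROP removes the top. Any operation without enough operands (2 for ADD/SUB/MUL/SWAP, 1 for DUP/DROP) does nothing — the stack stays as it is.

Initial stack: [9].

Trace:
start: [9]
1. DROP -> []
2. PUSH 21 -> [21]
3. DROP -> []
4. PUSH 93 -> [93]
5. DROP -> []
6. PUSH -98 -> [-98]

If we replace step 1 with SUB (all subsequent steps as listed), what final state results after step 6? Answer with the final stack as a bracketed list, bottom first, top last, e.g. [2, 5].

(re-executing from step 1 with the substitution; state before step 1: [9])
1. SUB -> [9]
2. PUSH 21 -> [9, 21]
3. DROP -> [9]
4. PUSH 93 -> [9, 93]
5. DROP -> [9]
6. PUSH -98 -> [9, -98]

[9, -98]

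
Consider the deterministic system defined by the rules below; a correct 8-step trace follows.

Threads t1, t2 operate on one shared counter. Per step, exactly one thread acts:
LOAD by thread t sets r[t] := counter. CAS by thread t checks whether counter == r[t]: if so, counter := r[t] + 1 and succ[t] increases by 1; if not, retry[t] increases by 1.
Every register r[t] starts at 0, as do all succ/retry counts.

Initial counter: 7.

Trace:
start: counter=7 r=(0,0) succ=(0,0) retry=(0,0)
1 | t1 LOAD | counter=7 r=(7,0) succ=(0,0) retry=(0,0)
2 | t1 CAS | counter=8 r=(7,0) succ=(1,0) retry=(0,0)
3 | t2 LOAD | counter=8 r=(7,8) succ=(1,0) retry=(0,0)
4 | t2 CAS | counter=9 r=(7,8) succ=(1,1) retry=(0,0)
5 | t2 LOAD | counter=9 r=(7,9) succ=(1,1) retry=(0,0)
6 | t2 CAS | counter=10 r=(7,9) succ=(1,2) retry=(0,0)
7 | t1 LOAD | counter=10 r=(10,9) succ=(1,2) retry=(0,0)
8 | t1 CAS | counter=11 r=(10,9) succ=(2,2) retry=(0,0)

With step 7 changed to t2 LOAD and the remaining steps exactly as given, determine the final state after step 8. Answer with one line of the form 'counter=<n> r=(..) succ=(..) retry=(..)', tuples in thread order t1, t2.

(re-executing from step 7 with the substitution; state before step 7: counter=10 r=(7,9) succ=(1,2) retry=(0,0))
7 | t2 LOAD | counter=10 r=(7,10) succ=(1,2) retry=(0,0)
8 | t1 CAS | counter=10 r=(7,10) succ=(1,2) retry=(1,0)

counter=10 r=(7,10) succ=(1,2) retry=(1,0)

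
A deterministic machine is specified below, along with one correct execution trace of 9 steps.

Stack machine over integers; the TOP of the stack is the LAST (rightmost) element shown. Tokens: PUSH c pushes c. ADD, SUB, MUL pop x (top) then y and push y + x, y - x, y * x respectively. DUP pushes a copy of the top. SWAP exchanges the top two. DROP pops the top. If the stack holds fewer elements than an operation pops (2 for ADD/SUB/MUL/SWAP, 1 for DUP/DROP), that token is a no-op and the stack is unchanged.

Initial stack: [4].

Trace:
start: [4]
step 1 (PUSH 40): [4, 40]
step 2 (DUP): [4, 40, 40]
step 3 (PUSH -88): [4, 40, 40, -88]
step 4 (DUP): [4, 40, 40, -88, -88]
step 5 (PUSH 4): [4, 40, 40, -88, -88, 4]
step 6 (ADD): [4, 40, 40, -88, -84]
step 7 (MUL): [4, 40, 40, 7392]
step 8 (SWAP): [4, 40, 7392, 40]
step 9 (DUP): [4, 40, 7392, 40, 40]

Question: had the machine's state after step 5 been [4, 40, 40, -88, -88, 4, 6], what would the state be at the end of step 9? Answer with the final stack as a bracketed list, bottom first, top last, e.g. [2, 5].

[4, 40, 40, -880, -88, -88]

state after step 5 := [4, 40, 40, -88, -88, 4, 6]
step 6 (ADD): [4, 40, 40, -88, -88, 10]
step 7 (MUL): [4, 40, 40, -88, -880]
step 8 (SWAP): [4, 40, 40, -880, -88]
step 9 (DUP): [4, 40, 40, -880, -88, -88]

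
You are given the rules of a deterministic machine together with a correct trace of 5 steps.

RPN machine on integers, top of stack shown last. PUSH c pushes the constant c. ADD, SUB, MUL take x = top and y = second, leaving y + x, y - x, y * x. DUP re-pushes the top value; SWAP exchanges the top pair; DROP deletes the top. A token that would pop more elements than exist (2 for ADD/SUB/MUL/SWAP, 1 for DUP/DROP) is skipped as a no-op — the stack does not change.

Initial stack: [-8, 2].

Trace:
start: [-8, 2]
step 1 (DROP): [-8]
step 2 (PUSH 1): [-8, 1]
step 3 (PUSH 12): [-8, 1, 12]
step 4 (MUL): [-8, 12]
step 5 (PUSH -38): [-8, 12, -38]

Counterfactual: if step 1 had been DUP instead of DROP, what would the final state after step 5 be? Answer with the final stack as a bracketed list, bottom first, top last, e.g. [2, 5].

(re-executing from step 1 with the substitution; state before step 1: [-8, 2])
step 1 (DUP): [-8, 2, 2]
step 2 (PUSH 1): [-8, 2, 2, 1]
step 3 (PUSH 12): [-8, 2, 2, 1, 12]
step 4 (MUL): [-8, 2, 2, 12]
step 5 (PUSH -38): [-8, 2, 2, 12, -38]

[-8, 2, 2, 12, -38]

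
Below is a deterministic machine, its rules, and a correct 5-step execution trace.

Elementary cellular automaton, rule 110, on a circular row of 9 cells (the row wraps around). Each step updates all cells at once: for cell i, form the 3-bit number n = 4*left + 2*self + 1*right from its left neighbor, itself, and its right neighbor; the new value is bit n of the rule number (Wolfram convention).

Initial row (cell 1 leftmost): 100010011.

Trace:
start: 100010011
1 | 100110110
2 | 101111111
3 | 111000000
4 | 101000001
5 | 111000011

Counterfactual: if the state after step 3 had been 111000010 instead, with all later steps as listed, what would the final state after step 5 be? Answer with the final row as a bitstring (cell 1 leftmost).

111001100

state after step 3 := 111000010
4 | 101000111
5 | 111001100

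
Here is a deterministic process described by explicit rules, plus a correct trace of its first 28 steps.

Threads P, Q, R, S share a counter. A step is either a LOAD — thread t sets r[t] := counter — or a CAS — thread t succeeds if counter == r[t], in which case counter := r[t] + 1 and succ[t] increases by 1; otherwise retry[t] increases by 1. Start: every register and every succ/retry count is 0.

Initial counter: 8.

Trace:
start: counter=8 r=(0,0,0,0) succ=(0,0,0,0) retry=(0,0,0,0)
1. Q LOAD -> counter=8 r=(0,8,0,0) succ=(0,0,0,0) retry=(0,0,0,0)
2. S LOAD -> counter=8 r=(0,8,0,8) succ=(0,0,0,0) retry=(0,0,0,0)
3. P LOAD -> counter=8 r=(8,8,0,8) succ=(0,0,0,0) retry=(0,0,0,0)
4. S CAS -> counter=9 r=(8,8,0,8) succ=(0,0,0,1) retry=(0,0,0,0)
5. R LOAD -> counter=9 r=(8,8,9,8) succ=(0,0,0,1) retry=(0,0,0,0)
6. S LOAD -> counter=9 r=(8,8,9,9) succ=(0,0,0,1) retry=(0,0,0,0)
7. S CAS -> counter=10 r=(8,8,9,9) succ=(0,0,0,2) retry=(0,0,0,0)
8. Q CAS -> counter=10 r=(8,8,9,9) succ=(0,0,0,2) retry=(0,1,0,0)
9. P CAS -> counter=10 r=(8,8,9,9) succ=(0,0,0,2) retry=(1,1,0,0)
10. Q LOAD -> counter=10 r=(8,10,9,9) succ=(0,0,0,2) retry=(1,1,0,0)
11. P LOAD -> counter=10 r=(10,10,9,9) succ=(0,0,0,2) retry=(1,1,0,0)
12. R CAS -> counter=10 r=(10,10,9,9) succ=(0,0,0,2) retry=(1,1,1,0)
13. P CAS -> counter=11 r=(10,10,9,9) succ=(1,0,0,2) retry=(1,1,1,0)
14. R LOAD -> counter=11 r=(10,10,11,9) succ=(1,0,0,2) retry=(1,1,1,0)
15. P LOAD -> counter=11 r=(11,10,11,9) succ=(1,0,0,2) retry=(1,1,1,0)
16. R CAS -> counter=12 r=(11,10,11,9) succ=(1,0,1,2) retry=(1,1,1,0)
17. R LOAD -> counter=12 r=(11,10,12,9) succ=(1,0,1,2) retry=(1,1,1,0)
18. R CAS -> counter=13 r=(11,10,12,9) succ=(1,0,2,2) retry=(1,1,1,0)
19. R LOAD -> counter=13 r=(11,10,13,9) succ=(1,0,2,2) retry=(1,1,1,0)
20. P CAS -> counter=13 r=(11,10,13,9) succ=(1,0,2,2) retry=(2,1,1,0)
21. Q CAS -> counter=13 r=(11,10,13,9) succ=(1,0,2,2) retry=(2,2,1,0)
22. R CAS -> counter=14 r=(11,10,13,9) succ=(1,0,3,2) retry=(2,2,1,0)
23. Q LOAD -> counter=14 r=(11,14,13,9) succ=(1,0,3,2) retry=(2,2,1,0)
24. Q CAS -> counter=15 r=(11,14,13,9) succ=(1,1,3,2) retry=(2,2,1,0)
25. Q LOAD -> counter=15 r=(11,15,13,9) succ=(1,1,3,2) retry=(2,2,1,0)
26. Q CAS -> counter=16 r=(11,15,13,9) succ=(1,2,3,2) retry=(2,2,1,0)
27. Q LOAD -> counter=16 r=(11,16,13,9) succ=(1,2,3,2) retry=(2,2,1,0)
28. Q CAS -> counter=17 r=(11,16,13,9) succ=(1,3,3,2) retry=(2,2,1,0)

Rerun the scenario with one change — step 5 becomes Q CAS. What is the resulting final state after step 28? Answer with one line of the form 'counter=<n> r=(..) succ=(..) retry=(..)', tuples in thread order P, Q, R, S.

counter=17 r=(11,16,13,9) succ=(1,3,3,2) retry=(2,3,1,0)

(re-executing from step 5 with the substitution; state before step 5: counter=9 r=(8,8,0,8) succ=(0,0,0,1) retry=(0,0,0,0))
5. Q CAS -> counter=9 r=(8,8,0,8) succ=(0,0,0,1) retry=(0,1,0,0)
6. S LOAD -> counter=9 r=(8,8,0,9) succ=(0,0,0,1) retry=(0,1,0,0)
7. S CAS -> counter=10 r=(8,8,0,9) succ=(0,0,0,2) retry=(0,1,0,0)
8. Q CAS -> counter=10 r=(8,8,0,9) succ=(0,0,0,2) retry=(0,2,0,0)
9. P CAS -> counter=10 r=(8,8,0,9) succ=(0,0,0,2) retry=(1,2,0,0)
10. Q LOAD -> counter=10 r=(8,10,0,9) succ=(0,0,0,2) retry=(1,2,0,0)
11. P LOAD -> counter=10 r=(10,10,0,9) succ=(0,0,0,2) retry=(1,2,0,0)
12. R CAS -> counter=10 r=(10,10,0,9) succ=(0,0,0,2) retry=(1,2,1,0)
13. P CAS -> counter=11 r=(10,10,0,9) succ=(1,0,0,2) retry=(1,2,1,0)
14. R LOAD -> counter=11 r=(10,10,11,9) succ=(1,0,0,2) retry=(1,2,1,0)
15. P LOAD -> counter=11 r=(11,10,11,9) succ=(1,0,0,2) retry=(1,2,1,0)
16. R CAS -> counter=12 r=(11,10,11,9) succ=(1,0,1,2) retry=(1,2,1,0)
17. R LOAD -> counter=12 r=(11,10,12,9) succ=(1,0,1,2) retry=(1,2,1,0)
18. R CAS -> counter=13 r=(11,10,12,9) succ=(1,0,2,2) retry=(1,2,1,0)
19. R LOAD -> counter=13 r=(11,10,13,9) succ=(1,0,2,2) retry=(1,2,1,0)
20. P CAS -> counter=13 r=(11,10,13,9) succ=(1,0,2,2) retry=(2,2,1,0)
21. Q CAS -> counter=13 r=(11,10,13,9) succ=(1,0,2,2) retry=(2,3,1,0)
22. R CAS -> counter=14 r=(11,10,13,9) succ=(1,0,3,2) retry=(2,3,1,0)
23. Q LOAD -> counter=14 r=(11,14,13,9) succ=(1,0,3,2) retry=(2,3,1,0)
24. Q CAS -> counter=15 r=(11,14,13,9) succ=(1,1,3,2) retry=(2,3,1,0)
25. Q LOAD -> counter=15 r=(11,15,13,9) succ=(1,1,3,2) retry=(2,3,1,0)
26. Q CAS -> counter=16 r=(11,15,13,9) succ=(1,2,3,2) retry=(2,3,1,0)
27. Q LOAD -> counter=16 r=(11,16,13,9) succ=(1,2,3,2) retry=(2,3,1,0)
28. Q CAS -> counter=17 r=(11,16,13,9) succ=(1,3,3,2) retry=(2,3,1,0)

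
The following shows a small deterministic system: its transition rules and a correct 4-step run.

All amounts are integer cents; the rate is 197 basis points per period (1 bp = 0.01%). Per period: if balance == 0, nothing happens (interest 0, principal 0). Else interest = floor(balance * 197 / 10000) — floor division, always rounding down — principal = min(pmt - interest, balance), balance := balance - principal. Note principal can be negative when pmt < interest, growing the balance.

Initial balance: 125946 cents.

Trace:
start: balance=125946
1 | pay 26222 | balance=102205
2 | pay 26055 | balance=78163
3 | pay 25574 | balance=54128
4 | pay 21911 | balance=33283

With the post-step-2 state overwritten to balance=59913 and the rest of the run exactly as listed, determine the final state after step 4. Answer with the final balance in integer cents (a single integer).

state after step 2 := balance=59913
3 | pay 25574 | balance=35519
4 | pay 21911 | balance=14307

14307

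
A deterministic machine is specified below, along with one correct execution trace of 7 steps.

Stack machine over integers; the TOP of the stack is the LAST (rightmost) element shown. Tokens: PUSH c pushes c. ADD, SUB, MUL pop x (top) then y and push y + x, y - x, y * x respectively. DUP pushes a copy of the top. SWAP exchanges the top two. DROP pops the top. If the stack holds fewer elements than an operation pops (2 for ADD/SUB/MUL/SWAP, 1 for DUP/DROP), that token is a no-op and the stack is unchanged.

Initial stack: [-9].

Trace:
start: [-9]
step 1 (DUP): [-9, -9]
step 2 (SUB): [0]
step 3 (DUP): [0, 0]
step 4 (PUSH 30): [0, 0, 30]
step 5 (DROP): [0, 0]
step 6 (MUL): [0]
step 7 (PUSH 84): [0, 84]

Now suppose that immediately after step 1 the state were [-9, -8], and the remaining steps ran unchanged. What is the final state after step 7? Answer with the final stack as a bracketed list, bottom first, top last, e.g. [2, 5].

state after step 1 := [-9, -8]
step 2 (SUB): [-1]
step 3 (DUP): [-1, -1]
step 4 (PUSH 30): [-1, -1, 30]
step 5 (DROP): [-1, -1]
step 6 (MUL): [1]
step 7 (PUSH 84): [1, 84]

[1, 84]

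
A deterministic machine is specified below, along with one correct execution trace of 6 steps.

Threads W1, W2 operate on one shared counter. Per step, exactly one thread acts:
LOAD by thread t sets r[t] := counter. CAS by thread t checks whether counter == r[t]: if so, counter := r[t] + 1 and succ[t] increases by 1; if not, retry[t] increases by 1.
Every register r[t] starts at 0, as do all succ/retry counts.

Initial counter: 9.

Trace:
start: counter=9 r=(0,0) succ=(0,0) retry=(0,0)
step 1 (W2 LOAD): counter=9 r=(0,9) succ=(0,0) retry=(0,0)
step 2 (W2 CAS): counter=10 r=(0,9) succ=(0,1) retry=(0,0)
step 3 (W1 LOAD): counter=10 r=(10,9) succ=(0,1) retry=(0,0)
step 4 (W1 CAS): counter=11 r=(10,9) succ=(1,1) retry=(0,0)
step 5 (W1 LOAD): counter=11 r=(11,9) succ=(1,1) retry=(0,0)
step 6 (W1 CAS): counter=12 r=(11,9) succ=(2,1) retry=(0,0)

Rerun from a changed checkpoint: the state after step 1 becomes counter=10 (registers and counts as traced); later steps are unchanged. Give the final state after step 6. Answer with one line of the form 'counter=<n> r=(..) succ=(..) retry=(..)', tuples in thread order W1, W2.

counter=12 r=(11,9) succ=(2,0) retry=(0,1)

state after step 1 := counter=10 r=(0,9) succ=(0,0) retry=(0,0)
step 2 (W2 CAS): counter=10 r=(0,9) succ=(0,0) retry=(0,1)
step 3 (W1 LOAD): counter=10 r=(10,9) succ=(0,0) retry=(0,1)
step 4 (W1 CAS): counter=11 r=(10,9) succ=(1,0) retry=(0,1)
step 5 (W1 LOAD): counter=11 r=(11,9) succ=(1,0) retry=(0,1)
step 6 (W1 CAS): counter=12 r=(11,9) succ=(2,0) retry=(0,1)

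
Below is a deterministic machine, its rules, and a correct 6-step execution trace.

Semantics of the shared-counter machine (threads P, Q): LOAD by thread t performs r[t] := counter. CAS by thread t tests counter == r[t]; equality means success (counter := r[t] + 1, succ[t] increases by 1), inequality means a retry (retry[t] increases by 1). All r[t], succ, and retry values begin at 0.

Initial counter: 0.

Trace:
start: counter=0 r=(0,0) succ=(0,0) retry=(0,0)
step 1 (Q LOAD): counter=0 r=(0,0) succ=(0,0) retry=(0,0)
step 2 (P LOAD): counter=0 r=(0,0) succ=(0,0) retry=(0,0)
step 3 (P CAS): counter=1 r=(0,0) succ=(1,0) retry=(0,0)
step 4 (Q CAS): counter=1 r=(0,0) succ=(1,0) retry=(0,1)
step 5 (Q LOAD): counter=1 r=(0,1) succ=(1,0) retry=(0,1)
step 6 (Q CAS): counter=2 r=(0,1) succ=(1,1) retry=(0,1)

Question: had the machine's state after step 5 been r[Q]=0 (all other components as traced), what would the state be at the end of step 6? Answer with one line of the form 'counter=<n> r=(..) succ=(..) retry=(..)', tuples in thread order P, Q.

state after step 5 := counter=1 r=(0,0) succ=(1,0) retry=(0,1)
step 6 (Q CAS): counter=1 r=(0,0) succ=(1,0) retry=(0,2)

counter=1 r=(0,0) succ=(1,0) retry=(0,2)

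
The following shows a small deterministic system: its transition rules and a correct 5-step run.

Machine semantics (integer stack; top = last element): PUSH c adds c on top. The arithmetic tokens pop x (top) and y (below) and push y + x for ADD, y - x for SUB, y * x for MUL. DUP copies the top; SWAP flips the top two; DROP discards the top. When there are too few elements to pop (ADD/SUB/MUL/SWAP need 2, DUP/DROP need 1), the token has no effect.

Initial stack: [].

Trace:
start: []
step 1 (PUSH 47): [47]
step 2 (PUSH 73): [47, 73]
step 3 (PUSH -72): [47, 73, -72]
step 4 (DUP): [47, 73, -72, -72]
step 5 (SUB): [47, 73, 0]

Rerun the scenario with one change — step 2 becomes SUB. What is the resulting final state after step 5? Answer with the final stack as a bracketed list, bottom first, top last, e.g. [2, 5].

[47, 0]

(re-executing from step 2 with the substitution; state before step 2: [47])
step 2 (SUB): [47]
step 3 (PUSH -72): [47, -72]
step 4 (DUP): [47, -72, -72]
step 5 (SUB): [47, 0]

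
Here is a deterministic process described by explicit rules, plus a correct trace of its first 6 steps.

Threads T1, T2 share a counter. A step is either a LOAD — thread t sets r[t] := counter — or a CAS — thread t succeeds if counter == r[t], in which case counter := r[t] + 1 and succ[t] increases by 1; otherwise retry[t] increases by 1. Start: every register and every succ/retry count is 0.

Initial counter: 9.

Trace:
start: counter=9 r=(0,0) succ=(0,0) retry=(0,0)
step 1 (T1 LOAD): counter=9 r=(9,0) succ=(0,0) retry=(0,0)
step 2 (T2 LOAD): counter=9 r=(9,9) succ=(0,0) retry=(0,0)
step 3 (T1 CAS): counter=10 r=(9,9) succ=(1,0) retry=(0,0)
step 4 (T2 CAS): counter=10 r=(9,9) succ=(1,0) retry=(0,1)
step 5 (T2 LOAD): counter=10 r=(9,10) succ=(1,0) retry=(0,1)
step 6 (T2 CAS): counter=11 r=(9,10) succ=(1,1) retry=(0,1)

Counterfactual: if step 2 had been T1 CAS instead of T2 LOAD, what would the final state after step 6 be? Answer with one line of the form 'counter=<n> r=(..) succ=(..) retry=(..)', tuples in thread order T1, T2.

counter=11 r=(9,10) succ=(1,1) retry=(1,1)

(re-executing from step 2 with the substitution; state before step 2: counter=9 r=(9,0) succ=(0,0) retry=(0,0))
step 2 (T1 CAS): counter=10 r=(9,0) succ=(1,0) retry=(0,0)
step 3 (T1 CAS): counter=10 r=(9,0) succ=(1,0) retry=(1,0)
step 4 (T2 CAS): counter=10 r=(9,0) succ=(1,0) retry=(1,1)
step 5 (T2 LOAD): counter=10 r=(9,10) succ=(1,0) retry=(1,1)
step 6 (T2 CAS): counter=11 r=(9,10) succ=(1,1) retry=(1,1)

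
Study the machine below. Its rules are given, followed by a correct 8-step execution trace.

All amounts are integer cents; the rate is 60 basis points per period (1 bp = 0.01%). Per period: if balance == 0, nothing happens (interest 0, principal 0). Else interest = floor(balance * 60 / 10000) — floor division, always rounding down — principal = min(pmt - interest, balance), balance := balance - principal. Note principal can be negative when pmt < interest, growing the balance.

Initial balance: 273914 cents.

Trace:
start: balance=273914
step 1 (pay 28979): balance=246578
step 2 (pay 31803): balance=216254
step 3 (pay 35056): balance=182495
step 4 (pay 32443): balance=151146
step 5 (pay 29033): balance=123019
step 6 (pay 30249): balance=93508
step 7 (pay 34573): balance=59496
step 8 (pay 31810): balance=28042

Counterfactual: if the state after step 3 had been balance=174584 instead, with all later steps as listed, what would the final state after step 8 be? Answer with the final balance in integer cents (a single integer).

state after step 3 := balance=174584
step 4 (pay 32443): balance=143188
step 5 (pay 29033): balance=115014
step 6 (pay 30249): balance=85455
step 7 (pay 34573): balance=51394
step 8 (pay 31810): balance=19892

19892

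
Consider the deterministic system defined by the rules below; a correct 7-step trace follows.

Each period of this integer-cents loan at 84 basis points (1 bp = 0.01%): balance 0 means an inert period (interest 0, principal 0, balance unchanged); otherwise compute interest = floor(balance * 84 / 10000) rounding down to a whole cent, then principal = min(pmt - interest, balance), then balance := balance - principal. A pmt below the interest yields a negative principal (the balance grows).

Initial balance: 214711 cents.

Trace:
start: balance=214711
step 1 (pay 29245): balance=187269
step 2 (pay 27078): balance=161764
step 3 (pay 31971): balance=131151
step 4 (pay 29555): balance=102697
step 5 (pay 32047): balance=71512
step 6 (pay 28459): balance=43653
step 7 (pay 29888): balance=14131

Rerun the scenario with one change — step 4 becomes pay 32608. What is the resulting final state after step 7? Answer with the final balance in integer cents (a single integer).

(re-executing from step 4 with the substitution; state before step 4: balance=131151)
step 4 (pay 32608): balance=99644
step 5 (pay 32047): balance=68434
step 6 (pay 28459): balance=40549
step 7 (pay 29888): balance=11001

11001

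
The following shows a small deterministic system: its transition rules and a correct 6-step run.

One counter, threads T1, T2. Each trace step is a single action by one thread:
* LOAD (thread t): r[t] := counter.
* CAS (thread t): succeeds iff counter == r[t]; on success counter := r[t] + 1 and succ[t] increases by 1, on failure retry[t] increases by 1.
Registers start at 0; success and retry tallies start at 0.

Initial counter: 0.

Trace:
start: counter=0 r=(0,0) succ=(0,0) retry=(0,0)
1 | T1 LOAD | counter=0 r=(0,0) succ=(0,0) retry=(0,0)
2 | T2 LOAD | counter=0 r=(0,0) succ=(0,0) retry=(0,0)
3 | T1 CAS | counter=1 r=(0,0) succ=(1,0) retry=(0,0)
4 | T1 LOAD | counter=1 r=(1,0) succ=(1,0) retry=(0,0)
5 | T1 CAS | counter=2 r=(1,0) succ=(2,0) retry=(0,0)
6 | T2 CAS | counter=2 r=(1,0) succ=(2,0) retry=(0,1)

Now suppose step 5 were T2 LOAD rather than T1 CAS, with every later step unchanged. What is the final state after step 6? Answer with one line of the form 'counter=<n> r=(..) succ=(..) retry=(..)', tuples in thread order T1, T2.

(re-executing from step 5 with the substitution; state before step 5: counter=1 r=(1,0) succ=(1,0) retry=(0,0))
5 | T2 LOAD | counter=1 r=(1,1) succ=(1,0) retry=(0,0)
6 | T2 CAS | counter=2 r=(1,1) succ=(1,1) retry=(0,0)

counter=2 r=(1,1) succ=(1,1) retry=(0,0)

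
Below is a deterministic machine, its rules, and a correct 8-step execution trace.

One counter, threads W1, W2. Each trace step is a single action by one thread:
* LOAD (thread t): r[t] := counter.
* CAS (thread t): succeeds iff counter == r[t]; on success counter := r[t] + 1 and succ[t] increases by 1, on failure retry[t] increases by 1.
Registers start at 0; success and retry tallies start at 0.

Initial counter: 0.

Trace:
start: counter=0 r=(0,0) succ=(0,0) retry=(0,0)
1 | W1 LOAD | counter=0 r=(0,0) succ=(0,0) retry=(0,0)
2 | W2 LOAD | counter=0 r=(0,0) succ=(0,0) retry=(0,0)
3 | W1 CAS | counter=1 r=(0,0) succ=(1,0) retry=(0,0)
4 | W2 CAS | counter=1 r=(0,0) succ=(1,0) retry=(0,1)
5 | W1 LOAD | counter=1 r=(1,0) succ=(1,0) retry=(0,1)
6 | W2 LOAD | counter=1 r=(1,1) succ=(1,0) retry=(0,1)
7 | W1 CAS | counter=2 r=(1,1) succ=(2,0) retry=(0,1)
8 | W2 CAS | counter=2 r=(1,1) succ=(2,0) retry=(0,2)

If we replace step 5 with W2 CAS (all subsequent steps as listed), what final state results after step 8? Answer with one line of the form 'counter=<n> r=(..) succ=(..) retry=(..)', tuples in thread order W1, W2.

counter=2 r=(0,1) succ=(1,1) retry=(1,2)

(re-executing from step 5 with the substitution; state before step 5: counter=1 r=(0,0) succ=(1,0) retry=(0,1))
5 | W2 CAS | counter=1 r=(0,0) succ=(1,0) retry=(0,2)
6 | W2 LOAD | counter=1 r=(0,1) succ=(1,0) retry=(0,2)
7 | W1 CAS | counter=1 r=(0,1) succ=(1,0) retry=(1,2)
8 | W2 CAS | counter=2 r=(0,1) succ=(1,1) retry=(1,2)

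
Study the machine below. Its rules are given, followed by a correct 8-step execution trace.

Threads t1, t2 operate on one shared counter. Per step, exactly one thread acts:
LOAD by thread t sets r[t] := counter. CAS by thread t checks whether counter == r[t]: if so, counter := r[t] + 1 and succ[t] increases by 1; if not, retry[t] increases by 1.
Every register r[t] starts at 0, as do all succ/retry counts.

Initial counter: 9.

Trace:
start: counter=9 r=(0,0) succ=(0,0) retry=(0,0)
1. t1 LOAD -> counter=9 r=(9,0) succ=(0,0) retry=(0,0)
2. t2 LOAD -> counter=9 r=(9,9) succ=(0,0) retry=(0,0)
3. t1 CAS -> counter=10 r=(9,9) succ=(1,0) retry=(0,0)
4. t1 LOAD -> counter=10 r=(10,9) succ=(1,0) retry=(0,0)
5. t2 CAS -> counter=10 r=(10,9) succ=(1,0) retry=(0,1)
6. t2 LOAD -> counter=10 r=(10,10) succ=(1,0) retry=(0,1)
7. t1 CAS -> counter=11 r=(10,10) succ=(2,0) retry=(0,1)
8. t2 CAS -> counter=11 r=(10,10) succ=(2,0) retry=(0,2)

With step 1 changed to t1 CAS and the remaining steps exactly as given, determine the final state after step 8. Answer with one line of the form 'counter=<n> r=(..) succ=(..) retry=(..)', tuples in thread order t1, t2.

(re-executing from step 1 with the substitution; state before step 1: counter=9 r=(0,0) succ=(0,0) retry=(0,0))
1. t1 CAS -> counter=9 r=(0,0) succ=(0,0) retry=(1,0)
2. t2 LOAD -> counter=9 r=(0,9) succ=(0,0) retry=(1,0)
3. t1 CAS -> counter=9 r=(0,9) succ=(0,0) retry=(2,0)
4. t1 LOAD -> counter=9 r=(9,9) succ=(0,0) retry=(2,0)
5. t2 CAS -> counter=10 r=(9,9) succ=(0,1) retry=(2,0)
6. t2 LOAD -> counter=10 r=(9,10) succ=(0,1) retry=(2,0)
7. t1 CAS -> counter=10 r=(9,10) succ=(0,1) retry=(3,0)
8. t2 CAS -> counter=11 r=(9,10) succ=(0,2) retry=(3,0)

counter=11 r=(9,10) succ=(0,2) retry=(3,0)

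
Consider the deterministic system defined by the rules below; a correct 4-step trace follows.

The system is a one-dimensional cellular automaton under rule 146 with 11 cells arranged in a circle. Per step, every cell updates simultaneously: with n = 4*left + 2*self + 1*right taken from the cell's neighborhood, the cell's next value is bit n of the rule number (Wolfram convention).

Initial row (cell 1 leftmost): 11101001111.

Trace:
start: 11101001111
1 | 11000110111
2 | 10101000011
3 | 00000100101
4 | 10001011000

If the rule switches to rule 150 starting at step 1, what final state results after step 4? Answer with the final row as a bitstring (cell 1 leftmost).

(re-executing steps 1..4 under rule 150; state before step 1: 11101001111)
1 | 11001110111
2 | 10110100011
3 | 00000110101
4 | 10001000101

10001000101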